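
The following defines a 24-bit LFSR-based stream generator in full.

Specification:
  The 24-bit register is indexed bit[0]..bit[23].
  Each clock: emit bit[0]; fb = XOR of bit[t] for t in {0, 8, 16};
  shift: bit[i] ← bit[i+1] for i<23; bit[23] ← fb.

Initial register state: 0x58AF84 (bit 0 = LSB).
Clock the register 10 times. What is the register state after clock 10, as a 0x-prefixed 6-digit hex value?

reg_0 = 0x58AF84
clock 1: out=0, reg = 0xAC57C2
clock 2: out=0, reg = 0xD62BE1
clock 3: out=1, reg = 0x6B15F0
clock 4: out=0, reg = 0x358AF8
clock 5: out=0, reg = 0x9AC57C
clock 6: out=0, reg = 0xCD62BE
clock 7: out=0, reg = 0xE6B15F
clock 8: out=1, reg = 0x7358AF
clock 9: out=1, reg = 0x39AC57
clock 10: out=1, reg = 0x1CD62B

0x1CD62B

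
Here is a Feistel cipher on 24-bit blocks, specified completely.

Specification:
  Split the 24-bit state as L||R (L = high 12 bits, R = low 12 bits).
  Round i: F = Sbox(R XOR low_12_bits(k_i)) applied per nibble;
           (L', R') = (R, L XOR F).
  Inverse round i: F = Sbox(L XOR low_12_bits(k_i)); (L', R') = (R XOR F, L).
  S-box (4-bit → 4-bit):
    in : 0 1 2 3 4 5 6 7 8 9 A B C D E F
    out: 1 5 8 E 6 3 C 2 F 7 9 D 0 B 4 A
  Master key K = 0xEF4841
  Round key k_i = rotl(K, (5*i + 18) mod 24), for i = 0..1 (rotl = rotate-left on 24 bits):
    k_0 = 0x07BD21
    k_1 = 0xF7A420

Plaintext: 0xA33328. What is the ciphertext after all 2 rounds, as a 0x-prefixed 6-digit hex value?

0xE24A3E

s_0 = plaintext = 0xA33328
s_1 = Round(s_0, k_0) = 0x328E24
s_2 = Round(s_1, k_1) = 0xE24A3E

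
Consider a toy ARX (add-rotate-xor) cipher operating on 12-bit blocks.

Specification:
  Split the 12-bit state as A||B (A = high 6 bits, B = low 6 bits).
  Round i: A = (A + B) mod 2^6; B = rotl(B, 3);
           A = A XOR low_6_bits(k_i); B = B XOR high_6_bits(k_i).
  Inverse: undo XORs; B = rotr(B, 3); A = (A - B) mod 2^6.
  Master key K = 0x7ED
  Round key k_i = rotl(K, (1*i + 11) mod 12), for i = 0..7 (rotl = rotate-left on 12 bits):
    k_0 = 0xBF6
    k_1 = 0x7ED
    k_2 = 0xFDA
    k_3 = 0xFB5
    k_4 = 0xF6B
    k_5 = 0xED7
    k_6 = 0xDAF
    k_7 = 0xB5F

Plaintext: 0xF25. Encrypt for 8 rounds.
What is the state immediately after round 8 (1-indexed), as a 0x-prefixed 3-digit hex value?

s_0 = plaintext = 0xF25
s_1 = Round(s_0, k_0) = 0x5C3
s_2 = Round(s_1, k_1) = 0xDC7
s_3 = Round(s_2, k_2) = 0x907
s_4 = Round(s_3, k_3) = 0x786
s_5 = Round(s_4, k_4) = 0x3CD
s_6 = Round(s_5, k_5) = 0x2D2
s_7 = Round(s_6, k_6) = 0xCA4
s_8 = Round(s_7, k_7) = 0x249

0x249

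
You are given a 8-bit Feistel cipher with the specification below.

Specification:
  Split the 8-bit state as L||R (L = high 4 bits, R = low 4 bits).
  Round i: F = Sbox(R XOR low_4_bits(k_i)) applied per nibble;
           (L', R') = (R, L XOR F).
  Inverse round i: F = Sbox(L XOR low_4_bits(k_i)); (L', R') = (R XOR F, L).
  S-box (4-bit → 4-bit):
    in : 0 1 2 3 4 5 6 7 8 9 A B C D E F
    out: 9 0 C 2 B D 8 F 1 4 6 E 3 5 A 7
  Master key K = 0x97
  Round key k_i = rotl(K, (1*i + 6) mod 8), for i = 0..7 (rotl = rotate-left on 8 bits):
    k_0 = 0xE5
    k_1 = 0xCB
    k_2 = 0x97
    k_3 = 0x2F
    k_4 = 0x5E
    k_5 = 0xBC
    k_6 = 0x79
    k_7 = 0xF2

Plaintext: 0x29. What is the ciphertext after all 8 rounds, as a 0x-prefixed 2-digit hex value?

s_0 = plaintext = 0x29
s_1 = Round(s_0, k_0) = 0x91
s_2 = Round(s_1, k_1) = 0x1F
s_3 = Round(s_2, k_2) = 0xF0
s_4 = Round(s_3, k_3) = 0x08
s_5 = Round(s_4, k_4) = 0x88
s_6 = Round(s_5, k_5) = 0x83
s_7 = Round(s_6, k_6) = 0x3E
s_8 = Round(s_7, k_7) = 0xE0

0xE0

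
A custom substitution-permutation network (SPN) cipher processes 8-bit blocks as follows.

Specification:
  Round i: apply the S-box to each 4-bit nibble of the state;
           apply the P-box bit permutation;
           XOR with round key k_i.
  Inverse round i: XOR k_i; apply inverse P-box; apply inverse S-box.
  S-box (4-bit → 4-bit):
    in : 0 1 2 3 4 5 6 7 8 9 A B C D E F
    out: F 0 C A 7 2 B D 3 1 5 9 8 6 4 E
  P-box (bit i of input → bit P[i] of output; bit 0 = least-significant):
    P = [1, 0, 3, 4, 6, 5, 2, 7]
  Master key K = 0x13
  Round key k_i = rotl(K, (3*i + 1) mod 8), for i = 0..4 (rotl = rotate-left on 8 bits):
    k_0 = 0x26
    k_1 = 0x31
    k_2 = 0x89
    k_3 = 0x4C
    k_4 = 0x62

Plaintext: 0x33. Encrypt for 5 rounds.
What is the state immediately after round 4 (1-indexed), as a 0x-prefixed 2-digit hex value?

0x9A

s_0 = plaintext = 0x33
s_1 = Round(s_0, k_0) = 0x97
s_2 = Round(s_1, k_1) = 0x6B
s_3 = Round(s_2, k_2) = 0x7B
s_4 = Round(s_3, k_3) = 0x9A
s_5 = Round(s_4, k_4) = 0x28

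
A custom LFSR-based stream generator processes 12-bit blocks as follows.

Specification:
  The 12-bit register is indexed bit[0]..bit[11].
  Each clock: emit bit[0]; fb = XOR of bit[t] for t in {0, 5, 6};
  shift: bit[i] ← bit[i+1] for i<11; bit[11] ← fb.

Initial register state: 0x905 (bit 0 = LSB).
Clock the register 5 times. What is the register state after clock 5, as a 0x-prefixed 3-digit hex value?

0x4C8

reg_0 = 0x905
clock 1: out=1, reg = 0xC82
clock 2: out=0, reg = 0x641
clock 3: out=1, reg = 0x320
clock 4: out=0, reg = 0x990
clock 5: out=0, reg = 0x4C8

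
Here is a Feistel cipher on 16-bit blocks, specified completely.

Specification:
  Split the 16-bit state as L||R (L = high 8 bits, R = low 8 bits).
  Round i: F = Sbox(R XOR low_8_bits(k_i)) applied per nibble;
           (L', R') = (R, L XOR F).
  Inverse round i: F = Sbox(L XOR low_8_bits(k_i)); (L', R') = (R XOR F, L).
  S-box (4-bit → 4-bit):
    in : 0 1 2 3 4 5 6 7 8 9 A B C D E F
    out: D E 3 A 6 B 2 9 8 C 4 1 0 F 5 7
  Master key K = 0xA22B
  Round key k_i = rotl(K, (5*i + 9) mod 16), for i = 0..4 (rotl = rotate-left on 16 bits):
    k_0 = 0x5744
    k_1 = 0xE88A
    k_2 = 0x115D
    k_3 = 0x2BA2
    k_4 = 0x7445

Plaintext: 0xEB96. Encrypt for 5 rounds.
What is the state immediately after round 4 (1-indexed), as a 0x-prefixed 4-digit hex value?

0xC076

s_0 = plaintext = 0xEB96
s_1 = Round(s_0, k_0) = 0x9618
s_2 = Round(s_1, k_1) = 0x1855
s_3 = Round(s_2, k_2) = 0x55C0
s_4 = Round(s_3, k_3) = 0xC076
s_5 = Round(s_4, k_4) = 0x766A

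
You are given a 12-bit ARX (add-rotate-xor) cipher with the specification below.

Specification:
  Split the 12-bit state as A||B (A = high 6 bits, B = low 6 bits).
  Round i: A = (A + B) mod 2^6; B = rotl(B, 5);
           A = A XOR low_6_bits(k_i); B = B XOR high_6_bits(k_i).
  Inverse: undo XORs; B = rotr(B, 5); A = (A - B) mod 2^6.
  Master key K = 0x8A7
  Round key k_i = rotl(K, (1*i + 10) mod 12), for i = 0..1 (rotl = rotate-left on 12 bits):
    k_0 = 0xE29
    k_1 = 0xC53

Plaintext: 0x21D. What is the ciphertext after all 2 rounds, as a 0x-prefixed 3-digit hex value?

s_0 = plaintext = 0x21D
s_1 = Round(s_0, k_0) = 0x316
s_2 = Round(s_1, k_1) = 0xC7A

0xC7A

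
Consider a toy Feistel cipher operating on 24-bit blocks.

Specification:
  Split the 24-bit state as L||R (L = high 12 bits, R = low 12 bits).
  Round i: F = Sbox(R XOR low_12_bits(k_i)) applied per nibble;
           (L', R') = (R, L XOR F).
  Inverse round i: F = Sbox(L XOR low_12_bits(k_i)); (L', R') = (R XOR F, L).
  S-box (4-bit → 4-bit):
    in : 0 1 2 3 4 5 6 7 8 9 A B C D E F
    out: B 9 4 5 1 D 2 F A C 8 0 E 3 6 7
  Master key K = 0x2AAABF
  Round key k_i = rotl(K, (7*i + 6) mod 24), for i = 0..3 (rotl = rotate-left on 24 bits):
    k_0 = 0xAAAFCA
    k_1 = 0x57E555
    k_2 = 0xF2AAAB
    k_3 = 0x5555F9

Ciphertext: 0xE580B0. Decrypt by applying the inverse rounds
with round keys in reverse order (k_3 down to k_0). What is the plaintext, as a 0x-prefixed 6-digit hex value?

0xE0B5D5

s_0 = ciphertext = 0xE580B0
s_1 = InvRound(s_0, k_3) = 0x039E58
s_2 = InvRound(s_1, k_2) = 0x69C039
s_3 = InvRound(s_2, k_1) = 0x5D569C
s_4 = InvRound(s_3, k_0) = 0xE0B5D5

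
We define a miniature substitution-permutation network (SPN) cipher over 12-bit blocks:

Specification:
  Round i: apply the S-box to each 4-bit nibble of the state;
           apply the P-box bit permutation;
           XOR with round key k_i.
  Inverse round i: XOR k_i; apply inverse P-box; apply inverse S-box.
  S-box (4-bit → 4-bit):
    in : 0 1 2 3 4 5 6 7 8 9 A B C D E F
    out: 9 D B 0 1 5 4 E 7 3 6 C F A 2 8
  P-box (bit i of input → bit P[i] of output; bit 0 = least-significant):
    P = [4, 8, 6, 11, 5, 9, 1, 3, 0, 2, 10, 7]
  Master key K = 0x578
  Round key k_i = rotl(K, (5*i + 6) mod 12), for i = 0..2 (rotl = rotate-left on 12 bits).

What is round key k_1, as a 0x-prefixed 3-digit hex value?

K = 0x578
k_0 = rotl(K, (5*0+6) mod 12) = rotl(K, 6) = 0xE15
k_1 = rotl(K, (5*1+6) mod 12) = rotl(K, 11) = 0x2BC

0x2BC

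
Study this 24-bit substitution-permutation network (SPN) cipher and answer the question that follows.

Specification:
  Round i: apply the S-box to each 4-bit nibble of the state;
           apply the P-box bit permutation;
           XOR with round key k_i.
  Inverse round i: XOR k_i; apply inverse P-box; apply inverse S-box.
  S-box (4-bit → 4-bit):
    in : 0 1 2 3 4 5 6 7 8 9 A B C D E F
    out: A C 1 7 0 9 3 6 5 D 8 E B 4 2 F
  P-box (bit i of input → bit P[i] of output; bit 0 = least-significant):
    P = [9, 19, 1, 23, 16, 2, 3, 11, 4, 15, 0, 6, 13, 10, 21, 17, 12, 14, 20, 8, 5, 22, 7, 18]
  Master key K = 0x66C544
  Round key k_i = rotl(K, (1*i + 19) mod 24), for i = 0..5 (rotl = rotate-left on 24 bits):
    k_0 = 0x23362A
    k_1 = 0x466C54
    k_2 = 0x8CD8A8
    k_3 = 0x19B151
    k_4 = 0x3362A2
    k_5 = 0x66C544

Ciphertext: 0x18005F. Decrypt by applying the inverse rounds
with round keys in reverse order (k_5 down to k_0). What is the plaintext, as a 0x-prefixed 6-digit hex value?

0x8C2382

s_0 = ciphertext = 0x18005F
s_1 = InvRound(s_0, k_5) = 0x0BB3D7
s_2 = InvRound(s_1, k_4) = 0x2FDFEE
s_3 = InvRound(s_2, k_3) = 0x97F8B8
s_4 = InvRound(s_3, k_2) = 0x4D522E
s_5 = InvRound(s_4, k_1) = 0x22C593
s_6 = InvRound(s_5, k_0) = 0x8C2382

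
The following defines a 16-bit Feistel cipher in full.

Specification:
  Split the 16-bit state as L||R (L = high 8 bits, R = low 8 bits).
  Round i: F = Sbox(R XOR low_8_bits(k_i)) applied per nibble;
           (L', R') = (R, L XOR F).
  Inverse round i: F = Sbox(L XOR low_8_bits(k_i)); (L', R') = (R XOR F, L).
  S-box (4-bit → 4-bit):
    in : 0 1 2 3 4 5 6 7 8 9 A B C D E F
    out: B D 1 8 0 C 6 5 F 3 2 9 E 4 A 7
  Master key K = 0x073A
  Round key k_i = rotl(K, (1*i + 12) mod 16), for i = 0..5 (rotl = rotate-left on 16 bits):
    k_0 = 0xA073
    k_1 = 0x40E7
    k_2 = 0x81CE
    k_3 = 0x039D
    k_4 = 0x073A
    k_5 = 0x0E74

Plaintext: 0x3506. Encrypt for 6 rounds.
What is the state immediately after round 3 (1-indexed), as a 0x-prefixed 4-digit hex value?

s_0 = plaintext = 0x3506
s_1 = Round(s_0, k_0) = 0x0669
s_2 = Round(s_1, k_1) = 0x69FC
s_3 = Round(s_2, k_2) = 0xFCE8
s_4 = Round(s_3, k_3) = 0xE8A0
s_5 = Round(s_4, k_4) = 0xA0DA
s_6 = Round(s_5, k_5) = 0xDA8A

0xFCE8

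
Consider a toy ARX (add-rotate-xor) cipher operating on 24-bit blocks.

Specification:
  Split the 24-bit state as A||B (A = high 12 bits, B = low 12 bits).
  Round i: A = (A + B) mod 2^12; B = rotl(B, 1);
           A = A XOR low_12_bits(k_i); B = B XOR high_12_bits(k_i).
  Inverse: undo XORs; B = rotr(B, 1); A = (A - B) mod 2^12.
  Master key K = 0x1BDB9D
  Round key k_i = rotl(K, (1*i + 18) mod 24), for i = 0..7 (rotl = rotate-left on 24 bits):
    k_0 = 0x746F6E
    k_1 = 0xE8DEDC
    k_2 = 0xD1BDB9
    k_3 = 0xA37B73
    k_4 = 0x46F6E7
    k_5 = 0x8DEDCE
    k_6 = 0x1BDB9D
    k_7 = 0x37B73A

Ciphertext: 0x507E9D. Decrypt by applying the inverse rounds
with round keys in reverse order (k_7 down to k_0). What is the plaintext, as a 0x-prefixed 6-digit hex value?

s_0 = ciphertext = 0x507E9D
s_1 = InvRound(s_0, k_7) = 0xB4A6F3
s_2 = InvRound(s_1, k_6) = 0xD303A7
s_3 = InvRound(s_2, k_5) = 0x342DBC
s_4 = InvRound(s_3, k_4) = 0x8BCCE9
s_5 = InvRound(s_4, k_3) = 0x06036F
s_6 = InvRound(s_5, k_2) = 0x69F73A
s_7 = InvRound(s_6, k_1) = 0xB68CDB
s_8 = InvRound(s_7, k_0) = 0x638DCE

0x638DCE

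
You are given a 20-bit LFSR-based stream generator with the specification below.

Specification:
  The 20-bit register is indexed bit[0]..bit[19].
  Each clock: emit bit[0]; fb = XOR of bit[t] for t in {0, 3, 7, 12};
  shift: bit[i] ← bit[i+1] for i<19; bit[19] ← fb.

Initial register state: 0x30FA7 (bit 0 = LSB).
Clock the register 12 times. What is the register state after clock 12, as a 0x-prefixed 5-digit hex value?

reg_0 = 0x30FA7
clock 1: out=1, reg = 0x187D3
clock 2: out=1, reg = 0x0C3E9
clock 3: out=1, reg = 0x861F4
clock 4: out=0, reg = 0xC30FA
clock 5: out=0, reg = 0xE187D
clock 6: out=1, reg = 0xF0C3E
clock 7: out=0, reg = 0xF861F
clock 8: out=1, reg = 0x7C30F
clock 9: out=1, reg = 0x3E187
clock 10: out=1, reg = 0x1F0C3
clock 11: out=1, reg = 0x8F861
clock 12: out=1, reg = 0x47C30

0x47C30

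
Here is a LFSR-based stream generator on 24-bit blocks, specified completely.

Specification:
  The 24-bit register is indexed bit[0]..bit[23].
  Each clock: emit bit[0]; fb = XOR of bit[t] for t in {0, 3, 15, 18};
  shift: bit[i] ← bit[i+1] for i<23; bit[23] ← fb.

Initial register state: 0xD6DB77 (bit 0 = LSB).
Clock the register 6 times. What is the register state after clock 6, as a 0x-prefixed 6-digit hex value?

0x075B6D

reg_0 = 0xD6DB77
clock 1: out=1, reg = 0xEB6DBB
clock 2: out=1, reg = 0x75B6DD
clock 3: out=1, reg = 0x3ADB6E
clock 4: out=0, reg = 0x1D6DB7
clock 5: out=1, reg = 0x0EB6DB
clock 6: out=1, reg = 0x075B6D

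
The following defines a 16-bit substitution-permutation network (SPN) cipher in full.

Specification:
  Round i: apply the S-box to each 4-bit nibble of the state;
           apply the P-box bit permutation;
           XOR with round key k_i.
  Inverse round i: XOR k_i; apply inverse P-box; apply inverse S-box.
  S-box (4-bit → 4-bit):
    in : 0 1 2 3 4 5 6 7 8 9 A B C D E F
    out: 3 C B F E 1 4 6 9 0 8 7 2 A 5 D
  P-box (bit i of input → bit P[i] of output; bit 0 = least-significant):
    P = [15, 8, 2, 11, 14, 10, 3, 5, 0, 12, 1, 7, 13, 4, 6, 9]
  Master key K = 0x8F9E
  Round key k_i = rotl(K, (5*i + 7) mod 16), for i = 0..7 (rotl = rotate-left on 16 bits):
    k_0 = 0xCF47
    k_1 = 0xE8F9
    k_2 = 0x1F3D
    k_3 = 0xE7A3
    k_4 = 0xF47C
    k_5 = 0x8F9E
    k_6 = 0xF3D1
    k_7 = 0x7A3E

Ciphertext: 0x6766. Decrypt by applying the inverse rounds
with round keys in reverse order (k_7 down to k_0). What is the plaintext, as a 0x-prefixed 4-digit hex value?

s_0 = ciphertext = 0x6766
s_1 = InvRound(s_0, k_7) = 0x7C7D
s_2 = InvRound(s_1, k_6) = 0xAA43
s_3 = InvRound(s_2, k_5) = 0xB877
s_4 = InvRound(s_3, k_4) = 0x9EBA
s_5 = InvRound(s_4, k_3) = 0x00ED
s_6 = InvRound(s_5, k_2) = 0x4DCD
s_7 = InvRound(s_6, k_1) = 0x09DB
s_8 = InvRound(s_7, k_0) = 0xDABE

0xDABE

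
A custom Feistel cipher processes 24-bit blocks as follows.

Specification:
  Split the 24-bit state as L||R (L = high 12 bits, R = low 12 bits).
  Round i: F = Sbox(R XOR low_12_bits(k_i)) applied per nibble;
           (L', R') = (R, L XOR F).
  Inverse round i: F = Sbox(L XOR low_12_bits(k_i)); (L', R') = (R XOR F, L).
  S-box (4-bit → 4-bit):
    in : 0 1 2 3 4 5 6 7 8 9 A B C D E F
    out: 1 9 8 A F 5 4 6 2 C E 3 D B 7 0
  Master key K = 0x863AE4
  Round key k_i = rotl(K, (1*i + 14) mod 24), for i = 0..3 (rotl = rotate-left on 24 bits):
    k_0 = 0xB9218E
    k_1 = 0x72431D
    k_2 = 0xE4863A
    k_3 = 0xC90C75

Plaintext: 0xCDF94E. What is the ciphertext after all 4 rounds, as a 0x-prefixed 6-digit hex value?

0x1799C9

s_0 = plaintext = 0xCDF94E
s_1 = Round(s_0, k_0) = 0x94EE0E
s_2 = Round(s_1, k_1) = 0xE0E2D4
s_3 = Round(s_2, k_2) = 0x2D4179
s_4 = Round(s_3, k_3) = 0x1799C9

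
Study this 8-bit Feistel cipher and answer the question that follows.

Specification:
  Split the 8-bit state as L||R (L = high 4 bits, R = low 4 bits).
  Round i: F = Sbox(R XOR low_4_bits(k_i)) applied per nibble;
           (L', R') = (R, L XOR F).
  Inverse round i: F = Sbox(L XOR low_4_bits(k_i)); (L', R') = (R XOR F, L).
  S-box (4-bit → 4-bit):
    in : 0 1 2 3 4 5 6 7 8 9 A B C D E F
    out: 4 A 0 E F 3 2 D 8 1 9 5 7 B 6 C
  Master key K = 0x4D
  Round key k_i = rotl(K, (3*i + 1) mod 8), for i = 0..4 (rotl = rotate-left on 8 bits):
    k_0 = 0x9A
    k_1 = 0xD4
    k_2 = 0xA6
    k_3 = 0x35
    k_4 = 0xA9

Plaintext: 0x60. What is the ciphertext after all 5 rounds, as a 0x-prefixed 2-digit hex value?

s_0 = plaintext = 0x60
s_1 = Round(s_0, k_0) = 0x0F
s_2 = Round(s_1, k_1) = 0xF5
s_3 = Round(s_2, k_2) = 0x51
s_4 = Round(s_3, k_3) = 0x1A
s_5 = Round(s_4, k_4) = 0xAF

0xAF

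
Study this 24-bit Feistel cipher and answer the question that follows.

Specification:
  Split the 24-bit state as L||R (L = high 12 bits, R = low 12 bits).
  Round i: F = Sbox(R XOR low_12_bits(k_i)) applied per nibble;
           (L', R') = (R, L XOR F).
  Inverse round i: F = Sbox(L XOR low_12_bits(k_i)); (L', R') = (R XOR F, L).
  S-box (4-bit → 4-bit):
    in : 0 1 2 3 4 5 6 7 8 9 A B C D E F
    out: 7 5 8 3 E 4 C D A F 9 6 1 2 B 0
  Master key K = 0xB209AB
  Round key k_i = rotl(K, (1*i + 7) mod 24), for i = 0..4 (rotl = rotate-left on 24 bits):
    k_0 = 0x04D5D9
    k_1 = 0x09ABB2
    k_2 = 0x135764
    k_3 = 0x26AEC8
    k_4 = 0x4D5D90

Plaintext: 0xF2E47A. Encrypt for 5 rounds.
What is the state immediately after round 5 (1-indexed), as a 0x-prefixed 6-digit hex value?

0xB61A73

s_0 = plaintext = 0xF2E47A
s_1 = Round(s_0, k_0) = 0x47AABD
s_2 = Round(s_1, k_1) = 0xABD10A
s_3 = Round(s_2, k_2) = 0x10A676
s_4 = Round(s_3, k_3) = 0x676B61
s_5 = Round(s_4, k_4) = 0xB61A73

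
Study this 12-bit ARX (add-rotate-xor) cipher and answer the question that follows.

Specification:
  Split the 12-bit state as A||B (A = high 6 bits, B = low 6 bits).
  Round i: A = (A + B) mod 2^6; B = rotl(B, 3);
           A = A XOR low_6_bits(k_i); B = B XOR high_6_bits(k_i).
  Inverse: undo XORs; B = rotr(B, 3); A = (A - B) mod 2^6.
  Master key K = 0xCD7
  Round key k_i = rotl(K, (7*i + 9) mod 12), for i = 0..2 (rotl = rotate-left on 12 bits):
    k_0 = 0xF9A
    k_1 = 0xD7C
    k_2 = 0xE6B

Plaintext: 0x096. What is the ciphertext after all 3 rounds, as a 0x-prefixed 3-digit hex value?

0xB5B

s_0 = plaintext = 0x096
s_1 = Round(s_0, k_0) = 0x08C
s_2 = Round(s_1, k_1) = 0xC94
s_3 = Round(s_2, k_2) = 0xB5B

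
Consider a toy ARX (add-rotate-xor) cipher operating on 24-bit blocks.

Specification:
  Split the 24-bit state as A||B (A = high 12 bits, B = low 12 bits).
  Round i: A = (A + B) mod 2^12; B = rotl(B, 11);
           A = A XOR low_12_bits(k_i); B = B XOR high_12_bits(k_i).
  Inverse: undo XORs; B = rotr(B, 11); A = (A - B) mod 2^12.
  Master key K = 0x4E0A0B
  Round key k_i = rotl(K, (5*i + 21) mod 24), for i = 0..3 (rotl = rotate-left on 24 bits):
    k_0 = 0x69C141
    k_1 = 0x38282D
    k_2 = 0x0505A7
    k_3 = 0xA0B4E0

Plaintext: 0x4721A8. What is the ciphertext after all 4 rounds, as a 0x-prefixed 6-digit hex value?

s_0 = plaintext = 0x4721A8
s_1 = Round(s_0, k_0) = 0x75B648
s_2 = Round(s_1, k_1) = 0x58E0A6
s_3 = Round(s_2, k_2) = 0x393003
s_4 = Round(s_3, k_3) = 0x77620A

0x77620A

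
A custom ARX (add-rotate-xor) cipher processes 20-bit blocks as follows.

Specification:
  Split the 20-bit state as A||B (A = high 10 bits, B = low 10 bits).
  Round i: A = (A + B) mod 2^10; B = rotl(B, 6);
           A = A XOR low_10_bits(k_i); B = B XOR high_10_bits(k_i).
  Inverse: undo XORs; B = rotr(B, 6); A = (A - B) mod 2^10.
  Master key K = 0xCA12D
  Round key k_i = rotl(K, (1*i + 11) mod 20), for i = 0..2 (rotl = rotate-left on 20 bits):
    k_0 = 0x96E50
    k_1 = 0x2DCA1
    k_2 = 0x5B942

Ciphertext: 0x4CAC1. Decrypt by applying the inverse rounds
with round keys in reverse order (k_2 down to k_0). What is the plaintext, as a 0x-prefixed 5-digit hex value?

0xCFC2B

s_0 = ciphertext = 0x4CAC1
s_1 = InvRound(s_0, k_2) = 0x5CAFE
s_2 = InvRound(s_1, k_1) = 0x4E899
s_3 = InvRound(s_2, k_0) = 0xCFC2B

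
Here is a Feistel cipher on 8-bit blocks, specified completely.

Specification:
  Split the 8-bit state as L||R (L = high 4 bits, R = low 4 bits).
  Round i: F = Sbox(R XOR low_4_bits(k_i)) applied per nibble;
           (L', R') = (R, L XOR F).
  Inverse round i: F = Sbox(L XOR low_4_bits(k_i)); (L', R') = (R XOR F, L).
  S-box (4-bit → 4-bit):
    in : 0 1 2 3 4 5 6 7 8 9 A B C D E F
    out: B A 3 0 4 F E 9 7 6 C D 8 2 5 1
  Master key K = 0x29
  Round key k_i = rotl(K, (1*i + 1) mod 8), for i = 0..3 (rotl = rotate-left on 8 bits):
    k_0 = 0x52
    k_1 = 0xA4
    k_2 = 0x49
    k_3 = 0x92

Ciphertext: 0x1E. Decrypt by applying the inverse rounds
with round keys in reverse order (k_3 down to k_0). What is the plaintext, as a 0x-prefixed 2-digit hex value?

0xC6

s_0 = ciphertext = 0x1E
s_1 = InvRound(s_0, k_3) = 0xE1
s_2 = InvRound(s_1, k_2) = 0x8E
s_3 = InvRound(s_2, k_1) = 0x68
s_4 = InvRound(s_3, k_0) = 0xC6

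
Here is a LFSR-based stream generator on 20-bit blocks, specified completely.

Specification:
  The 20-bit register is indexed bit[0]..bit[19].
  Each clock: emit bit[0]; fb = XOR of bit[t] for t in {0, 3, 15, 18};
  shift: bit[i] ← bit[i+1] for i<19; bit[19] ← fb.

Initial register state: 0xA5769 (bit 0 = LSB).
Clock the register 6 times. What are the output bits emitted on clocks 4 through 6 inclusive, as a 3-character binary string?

101

reg_0 = 0xA5769
clock 1: out=1, reg = 0x52BB4
clock 2: out=0, reg = 0xA95DA
clock 3: out=0, reg = 0x54AED
clock 4: out=1, reg = 0xAA576
clock 5: out=0, reg = 0xD52BB
clock 6: out=1, reg = 0xEA95D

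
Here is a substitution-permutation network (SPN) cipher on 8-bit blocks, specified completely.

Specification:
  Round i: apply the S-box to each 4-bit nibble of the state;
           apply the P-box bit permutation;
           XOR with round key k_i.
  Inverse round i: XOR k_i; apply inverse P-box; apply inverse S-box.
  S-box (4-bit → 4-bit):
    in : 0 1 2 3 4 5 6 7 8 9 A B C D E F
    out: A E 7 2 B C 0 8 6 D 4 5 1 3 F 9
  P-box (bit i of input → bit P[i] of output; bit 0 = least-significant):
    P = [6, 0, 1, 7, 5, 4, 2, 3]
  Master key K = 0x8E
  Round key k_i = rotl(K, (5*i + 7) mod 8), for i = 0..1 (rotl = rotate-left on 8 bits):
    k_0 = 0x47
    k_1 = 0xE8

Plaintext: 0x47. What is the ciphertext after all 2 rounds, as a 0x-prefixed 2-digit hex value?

s_0 = plaintext = 0x47
s_1 = Round(s_0, k_0) = 0xFF
s_2 = Round(s_1, k_1) = 0x00

0x00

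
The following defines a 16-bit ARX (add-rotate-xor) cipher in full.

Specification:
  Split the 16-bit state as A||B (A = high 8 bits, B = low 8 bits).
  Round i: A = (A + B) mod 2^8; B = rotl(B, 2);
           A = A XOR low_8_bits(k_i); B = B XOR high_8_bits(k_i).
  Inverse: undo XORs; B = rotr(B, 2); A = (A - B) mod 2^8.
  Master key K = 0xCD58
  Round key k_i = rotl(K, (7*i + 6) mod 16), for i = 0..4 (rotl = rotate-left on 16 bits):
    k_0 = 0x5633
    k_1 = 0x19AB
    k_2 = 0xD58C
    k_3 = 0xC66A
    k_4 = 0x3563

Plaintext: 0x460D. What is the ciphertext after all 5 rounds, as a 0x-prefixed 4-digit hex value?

0x9D57

s_0 = plaintext = 0x460D
s_1 = Round(s_0, k_0) = 0x6062
s_2 = Round(s_1, k_1) = 0x6990
s_3 = Round(s_2, k_2) = 0x7597
s_4 = Round(s_3, k_3) = 0x6698
s_5 = Round(s_4, k_4) = 0x9D57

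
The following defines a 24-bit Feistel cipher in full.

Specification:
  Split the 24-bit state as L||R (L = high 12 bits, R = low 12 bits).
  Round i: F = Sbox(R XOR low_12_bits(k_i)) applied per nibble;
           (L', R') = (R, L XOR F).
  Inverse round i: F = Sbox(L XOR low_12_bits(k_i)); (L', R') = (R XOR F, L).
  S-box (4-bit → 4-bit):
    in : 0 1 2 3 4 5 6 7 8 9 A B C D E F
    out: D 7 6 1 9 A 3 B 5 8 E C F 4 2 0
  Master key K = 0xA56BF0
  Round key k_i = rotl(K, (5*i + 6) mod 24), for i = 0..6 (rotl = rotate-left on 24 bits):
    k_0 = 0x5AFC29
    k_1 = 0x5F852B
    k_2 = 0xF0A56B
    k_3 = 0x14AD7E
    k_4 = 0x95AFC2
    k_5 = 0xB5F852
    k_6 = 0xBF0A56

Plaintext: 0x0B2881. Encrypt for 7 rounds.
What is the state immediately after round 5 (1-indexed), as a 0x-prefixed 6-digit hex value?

s_0 = plaintext = 0x0B2881
s_1 = Round(s_0, k_0) = 0x881957
s_2 = Round(s_1, k_1) = 0x95773E
s_3 = Round(s_2, k_2) = 0x73EFFD
s_4 = Round(s_3, k_3) = 0xFFD16F
s_5 = Round(s_4, k_4) = 0x16FD19
s_6 = Round(s_5, k_5) = 0xD19BF3
s_7 = Round(s_6, k_6) = 0xBF3AF3

0x16FD19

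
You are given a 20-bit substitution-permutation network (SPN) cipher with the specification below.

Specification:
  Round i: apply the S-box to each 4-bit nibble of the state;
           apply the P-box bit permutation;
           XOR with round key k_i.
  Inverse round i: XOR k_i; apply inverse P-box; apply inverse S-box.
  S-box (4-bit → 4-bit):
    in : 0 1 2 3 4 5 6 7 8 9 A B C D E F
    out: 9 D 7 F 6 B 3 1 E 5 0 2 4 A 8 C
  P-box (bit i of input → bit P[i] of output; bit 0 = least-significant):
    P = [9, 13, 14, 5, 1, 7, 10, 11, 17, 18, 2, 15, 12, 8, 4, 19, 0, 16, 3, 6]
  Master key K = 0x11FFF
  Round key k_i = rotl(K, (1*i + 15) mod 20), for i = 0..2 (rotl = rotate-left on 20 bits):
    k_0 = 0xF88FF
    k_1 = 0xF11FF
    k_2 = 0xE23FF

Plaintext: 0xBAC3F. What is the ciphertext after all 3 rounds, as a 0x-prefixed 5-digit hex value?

s_0 = plaintext = 0xBAC3F
s_1 = Round(s_0, k_0) = 0xEC459
s_2 = Round(s_1, k_1) = 0xB5B29
s_3 = Round(s_2, k_2) = 0x3747D

0x3747D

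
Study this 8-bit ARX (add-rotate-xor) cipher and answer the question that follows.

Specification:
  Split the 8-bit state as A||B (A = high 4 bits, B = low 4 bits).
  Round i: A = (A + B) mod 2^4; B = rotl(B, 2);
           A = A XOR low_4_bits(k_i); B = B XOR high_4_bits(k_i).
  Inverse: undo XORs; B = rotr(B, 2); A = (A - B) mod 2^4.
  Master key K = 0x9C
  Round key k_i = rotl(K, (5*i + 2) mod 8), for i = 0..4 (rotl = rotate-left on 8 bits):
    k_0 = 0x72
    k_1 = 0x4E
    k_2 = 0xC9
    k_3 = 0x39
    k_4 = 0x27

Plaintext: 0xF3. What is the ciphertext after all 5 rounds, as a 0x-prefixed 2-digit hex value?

0x88

s_0 = plaintext = 0xF3
s_1 = Round(s_0, k_0) = 0x0B
s_2 = Round(s_1, k_1) = 0x5A
s_3 = Round(s_2, k_2) = 0x66
s_4 = Round(s_3, k_3) = 0x5A
s_5 = Round(s_4, k_4) = 0x88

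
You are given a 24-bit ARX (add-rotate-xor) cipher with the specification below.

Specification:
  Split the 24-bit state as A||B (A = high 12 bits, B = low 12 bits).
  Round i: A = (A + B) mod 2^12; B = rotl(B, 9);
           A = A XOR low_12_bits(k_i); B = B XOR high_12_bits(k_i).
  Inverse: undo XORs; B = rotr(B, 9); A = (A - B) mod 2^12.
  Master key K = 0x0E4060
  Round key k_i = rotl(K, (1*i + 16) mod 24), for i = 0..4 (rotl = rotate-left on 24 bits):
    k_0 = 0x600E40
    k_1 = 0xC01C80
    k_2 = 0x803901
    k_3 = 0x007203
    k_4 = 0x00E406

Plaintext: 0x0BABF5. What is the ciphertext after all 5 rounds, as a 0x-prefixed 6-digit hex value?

0x25239E

s_0 = plaintext = 0x0BABF5
s_1 = Round(s_0, k_0) = 0x2EFD7E
s_2 = Round(s_1, k_1) = 0xCED1AE
s_3 = Round(s_2, k_2) = 0x79A436
s_4 = Round(s_3, k_3) = 0x9D3C81
s_5 = Round(s_4, k_4) = 0x25239E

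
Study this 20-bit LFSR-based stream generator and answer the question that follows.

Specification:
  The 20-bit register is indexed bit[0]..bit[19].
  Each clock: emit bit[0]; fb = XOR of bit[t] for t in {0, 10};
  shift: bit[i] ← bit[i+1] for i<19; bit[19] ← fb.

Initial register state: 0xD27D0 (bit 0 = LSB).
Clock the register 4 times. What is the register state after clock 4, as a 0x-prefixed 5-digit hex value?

0x9D27D

reg_0 = 0xD27D0
clock 1: out=0, reg = 0xE93E8
clock 2: out=0, reg = 0x749F4
clock 3: out=0, reg = 0x3A4FA
clock 4: out=0, reg = 0x9D27D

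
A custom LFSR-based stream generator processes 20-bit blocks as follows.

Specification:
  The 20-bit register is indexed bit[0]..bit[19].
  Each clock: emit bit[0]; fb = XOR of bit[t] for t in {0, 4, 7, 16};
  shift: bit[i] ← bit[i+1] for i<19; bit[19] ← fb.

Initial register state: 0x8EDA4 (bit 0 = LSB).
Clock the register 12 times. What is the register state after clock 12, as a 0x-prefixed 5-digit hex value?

0x57D8E

reg_0 = 0x8EDA4
clock 1: out=0, reg = 0xC76D2
clock 2: out=0, reg = 0x63B69
clock 3: out=1, reg = 0xB1DB4
clock 4: out=0, reg = 0xD8EDA
clock 5: out=0, reg = 0xEC76D
clock 6: out=1, reg = 0xF63B6
clock 7: out=0, reg = 0xFB1DB
clock 8: out=1, reg = 0x7D8ED
clock 9: out=1, reg = 0xBEC76
clock 10: out=0, reg = 0x5F63B
clock 11: out=1, reg = 0xAFB1D
clock 12: out=1, reg = 0x57D8E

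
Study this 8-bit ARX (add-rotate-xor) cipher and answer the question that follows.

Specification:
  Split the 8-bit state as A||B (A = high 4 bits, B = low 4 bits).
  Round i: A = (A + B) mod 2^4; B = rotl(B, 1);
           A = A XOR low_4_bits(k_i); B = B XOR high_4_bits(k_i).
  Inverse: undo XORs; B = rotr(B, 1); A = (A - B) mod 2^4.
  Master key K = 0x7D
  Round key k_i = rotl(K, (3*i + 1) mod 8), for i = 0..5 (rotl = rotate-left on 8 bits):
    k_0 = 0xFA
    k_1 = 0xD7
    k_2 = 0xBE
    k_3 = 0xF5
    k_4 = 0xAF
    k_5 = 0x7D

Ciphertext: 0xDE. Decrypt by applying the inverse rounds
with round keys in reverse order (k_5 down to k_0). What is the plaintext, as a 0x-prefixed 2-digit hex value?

s_0 = ciphertext = 0xDE
s_1 = InvRound(s_0, k_5) = 0x4C
s_2 = InvRound(s_1, k_4) = 0x83
s_3 = InvRound(s_2, k_3) = 0x76
s_4 = InvRound(s_3, k_2) = 0xBE
s_5 = InvRound(s_4, k_1) = 0x39
s_6 = InvRound(s_5, k_0) = 0x63

0x63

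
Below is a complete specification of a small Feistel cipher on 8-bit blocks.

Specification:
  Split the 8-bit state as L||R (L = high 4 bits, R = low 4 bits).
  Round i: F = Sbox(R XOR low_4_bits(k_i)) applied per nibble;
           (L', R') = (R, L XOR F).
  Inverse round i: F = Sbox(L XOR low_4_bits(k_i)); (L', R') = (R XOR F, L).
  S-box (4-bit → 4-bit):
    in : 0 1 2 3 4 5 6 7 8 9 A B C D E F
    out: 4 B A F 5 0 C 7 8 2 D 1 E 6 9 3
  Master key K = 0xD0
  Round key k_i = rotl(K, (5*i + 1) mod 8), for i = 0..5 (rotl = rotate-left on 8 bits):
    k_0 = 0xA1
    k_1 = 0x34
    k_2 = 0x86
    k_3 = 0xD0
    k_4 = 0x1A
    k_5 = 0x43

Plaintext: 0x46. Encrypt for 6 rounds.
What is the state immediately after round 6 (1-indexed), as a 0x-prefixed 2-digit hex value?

0xDD

s_0 = plaintext = 0x46
s_1 = Round(s_0, k_0) = 0x63
s_2 = Round(s_1, k_1) = 0x31
s_3 = Round(s_2, k_2) = 0x14
s_4 = Round(s_3, k_3) = 0x44
s_5 = Round(s_4, k_4) = 0x4D
s_6 = Round(s_5, k_5) = 0xDD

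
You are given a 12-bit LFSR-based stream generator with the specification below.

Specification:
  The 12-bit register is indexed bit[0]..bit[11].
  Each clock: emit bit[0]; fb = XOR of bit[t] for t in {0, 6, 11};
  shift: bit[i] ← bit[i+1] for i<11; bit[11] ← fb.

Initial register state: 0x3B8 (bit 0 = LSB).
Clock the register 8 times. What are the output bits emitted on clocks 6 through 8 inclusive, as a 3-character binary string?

reg_0 = 0x3B8
clock 1: out=0, reg = 0x1DC
clock 2: out=0, reg = 0x8EE
clock 3: out=0, reg = 0x477
clock 4: out=1, reg = 0x23B
clock 5: out=1, reg = 0x91D
clock 6: out=1, reg = 0x48E
clock 7: out=0, reg = 0x247
clock 8: out=1, reg = 0x123

101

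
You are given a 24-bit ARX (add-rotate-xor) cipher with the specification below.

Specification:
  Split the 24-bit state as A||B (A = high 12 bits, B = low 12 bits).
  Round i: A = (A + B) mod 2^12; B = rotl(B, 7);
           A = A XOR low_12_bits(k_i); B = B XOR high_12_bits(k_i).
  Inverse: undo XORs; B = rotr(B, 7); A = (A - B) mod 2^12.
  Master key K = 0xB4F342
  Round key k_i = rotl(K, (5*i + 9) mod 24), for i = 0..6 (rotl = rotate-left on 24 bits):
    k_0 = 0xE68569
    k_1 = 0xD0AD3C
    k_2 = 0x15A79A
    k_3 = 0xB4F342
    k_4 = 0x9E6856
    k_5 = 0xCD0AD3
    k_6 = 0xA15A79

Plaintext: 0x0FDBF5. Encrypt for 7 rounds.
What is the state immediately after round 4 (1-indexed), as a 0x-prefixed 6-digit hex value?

0x734CF8

s_0 = plaintext = 0x0FDBF5
s_1 = Round(s_0, k_0) = 0x99B4B7
s_2 = Round(s_1, k_1) = 0x36E6AF
s_3 = Round(s_2, k_2) = 0xD876EF
s_4 = Round(s_3, k_3) = 0x734CF8
s_5 = Round(s_4, k_4) = 0xC7A581
s_6 = Round(s_5, k_5) = 0xB28C7C
s_7 = Round(s_6, k_6) = 0xDDD476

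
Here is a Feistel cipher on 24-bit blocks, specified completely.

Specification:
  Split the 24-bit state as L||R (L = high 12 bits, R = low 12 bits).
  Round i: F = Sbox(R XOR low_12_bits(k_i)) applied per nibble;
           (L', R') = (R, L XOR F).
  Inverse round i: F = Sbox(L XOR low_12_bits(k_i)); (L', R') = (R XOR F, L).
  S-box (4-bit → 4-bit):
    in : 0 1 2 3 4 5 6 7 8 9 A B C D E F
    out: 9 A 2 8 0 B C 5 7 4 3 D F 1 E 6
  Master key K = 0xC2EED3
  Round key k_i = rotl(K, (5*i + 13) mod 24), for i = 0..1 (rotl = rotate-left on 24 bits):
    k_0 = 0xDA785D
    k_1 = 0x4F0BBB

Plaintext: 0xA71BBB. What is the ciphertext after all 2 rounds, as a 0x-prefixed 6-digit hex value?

s_0 = plaintext = 0xA71BBB
s_1 = Round(s_0, k_0) = 0xBBB29D
s_2 = Round(s_1, k_1) = 0x29DF97

0x29DF97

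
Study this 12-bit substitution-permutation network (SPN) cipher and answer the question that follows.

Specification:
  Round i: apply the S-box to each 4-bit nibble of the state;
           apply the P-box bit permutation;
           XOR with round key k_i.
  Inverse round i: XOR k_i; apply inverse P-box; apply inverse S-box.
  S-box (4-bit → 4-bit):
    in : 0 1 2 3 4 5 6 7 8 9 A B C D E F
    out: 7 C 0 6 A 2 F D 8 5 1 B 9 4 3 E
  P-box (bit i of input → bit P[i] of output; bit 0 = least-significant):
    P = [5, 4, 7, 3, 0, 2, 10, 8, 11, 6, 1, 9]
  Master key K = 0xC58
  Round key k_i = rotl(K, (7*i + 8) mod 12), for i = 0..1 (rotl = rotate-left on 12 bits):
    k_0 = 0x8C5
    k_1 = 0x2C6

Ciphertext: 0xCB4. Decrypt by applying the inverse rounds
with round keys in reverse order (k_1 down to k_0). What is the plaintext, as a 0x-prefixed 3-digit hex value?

s_0 = ciphertext = 0xCB4
s_1 = InvRound(s_0, k_1) = 0x6DE
s_2 = InvRound(s_1, k_0) = 0x794

0x794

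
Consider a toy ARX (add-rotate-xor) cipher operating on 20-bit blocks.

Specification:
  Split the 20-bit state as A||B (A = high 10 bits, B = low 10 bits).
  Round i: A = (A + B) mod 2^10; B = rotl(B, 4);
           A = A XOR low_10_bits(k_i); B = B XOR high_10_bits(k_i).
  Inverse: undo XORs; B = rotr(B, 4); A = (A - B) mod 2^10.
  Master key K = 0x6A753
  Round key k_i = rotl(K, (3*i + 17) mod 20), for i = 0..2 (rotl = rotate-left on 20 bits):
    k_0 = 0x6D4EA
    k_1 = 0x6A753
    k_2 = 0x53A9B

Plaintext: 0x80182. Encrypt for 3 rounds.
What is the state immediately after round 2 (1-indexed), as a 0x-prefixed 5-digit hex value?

s_0 = plaintext = 0x80182
s_1 = Round(s_0, k_0) = 0xDA193
s_2 = Round(s_1, k_1) = 0xEA09F
s_3 = Round(s_2, k_2) = 0xB70BC

0xEA09F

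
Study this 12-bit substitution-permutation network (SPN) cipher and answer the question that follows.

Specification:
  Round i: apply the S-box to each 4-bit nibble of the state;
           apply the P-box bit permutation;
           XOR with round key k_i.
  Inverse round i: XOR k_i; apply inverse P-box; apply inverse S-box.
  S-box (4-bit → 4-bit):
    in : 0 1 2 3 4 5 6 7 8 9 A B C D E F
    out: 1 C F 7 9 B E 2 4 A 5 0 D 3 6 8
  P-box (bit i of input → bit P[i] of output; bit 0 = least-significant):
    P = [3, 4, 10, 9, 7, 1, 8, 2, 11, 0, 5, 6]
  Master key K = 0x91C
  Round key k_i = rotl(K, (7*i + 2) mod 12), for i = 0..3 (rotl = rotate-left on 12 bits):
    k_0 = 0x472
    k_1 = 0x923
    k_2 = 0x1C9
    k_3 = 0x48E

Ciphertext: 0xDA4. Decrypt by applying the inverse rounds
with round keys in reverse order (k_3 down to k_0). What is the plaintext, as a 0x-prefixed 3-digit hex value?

s_0 = ciphertext = 0xDA4
s_1 = InvRound(s_0, k_3) = 0xAE0
s_2 = InvRound(s_1, k_2) = 0x384
s_3 = InvRound(s_2, k_1) = 0x35F
s_4 = InvRound(s_3, k_0) = 0xE1C

0xE1C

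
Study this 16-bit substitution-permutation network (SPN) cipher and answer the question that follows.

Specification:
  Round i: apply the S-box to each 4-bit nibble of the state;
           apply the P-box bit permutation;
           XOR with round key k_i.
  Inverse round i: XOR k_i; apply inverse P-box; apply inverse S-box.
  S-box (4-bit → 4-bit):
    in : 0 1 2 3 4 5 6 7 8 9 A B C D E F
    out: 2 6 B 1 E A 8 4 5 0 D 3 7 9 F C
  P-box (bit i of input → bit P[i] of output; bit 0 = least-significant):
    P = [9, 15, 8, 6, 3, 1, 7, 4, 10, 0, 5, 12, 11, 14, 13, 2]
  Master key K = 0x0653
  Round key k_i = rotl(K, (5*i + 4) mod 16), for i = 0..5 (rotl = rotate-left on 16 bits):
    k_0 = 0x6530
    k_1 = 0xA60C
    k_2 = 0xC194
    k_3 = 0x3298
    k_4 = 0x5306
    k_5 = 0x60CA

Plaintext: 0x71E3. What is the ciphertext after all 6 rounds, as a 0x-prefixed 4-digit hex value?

s_0 = plaintext = 0x71E3
s_1 = Round(s_0, k_0) = 0x478B
s_2 = Round(s_1, k_1) = 0x44A0
s_3 = Round(s_2, k_2) = 0x3129
s_4 = Round(s_3, k_3) = 0x3AA3
s_5 = Round(s_4, k_4) = 0x4DBE
s_6 = Round(s_5, k_5) = 0x9784

0x9784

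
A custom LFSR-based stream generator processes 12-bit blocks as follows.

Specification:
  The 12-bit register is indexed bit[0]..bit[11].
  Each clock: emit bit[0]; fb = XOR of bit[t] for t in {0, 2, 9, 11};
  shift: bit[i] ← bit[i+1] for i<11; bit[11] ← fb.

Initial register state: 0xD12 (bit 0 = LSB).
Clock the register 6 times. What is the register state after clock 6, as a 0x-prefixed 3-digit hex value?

reg_0 = 0xD12
clock 1: out=0, reg = 0xE89
clock 2: out=1, reg = 0xF44
clock 3: out=0, reg = 0xFA2
clock 4: out=0, reg = 0x7D1
clock 5: out=1, reg = 0x3E8
clock 6: out=0, reg = 0x9F4

0x9F4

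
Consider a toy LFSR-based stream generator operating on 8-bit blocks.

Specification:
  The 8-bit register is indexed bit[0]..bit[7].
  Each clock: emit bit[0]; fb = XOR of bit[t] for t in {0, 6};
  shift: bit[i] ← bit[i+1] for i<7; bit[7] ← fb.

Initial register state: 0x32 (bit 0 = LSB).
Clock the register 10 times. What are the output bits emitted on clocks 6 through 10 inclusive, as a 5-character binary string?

reg_0 = 0x32
clock 1: out=0, reg = 0x19
clock 2: out=1, reg = 0x8C
clock 3: out=0, reg = 0x46
clock 4: out=0, reg = 0xA3
clock 5: out=1, reg = 0xD1
clock 6: out=1, reg = 0x68
clock 7: out=0, reg = 0xB4
clock 8: out=0, reg = 0x5A
clock 9: out=0, reg = 0xAD
clock 10: out=1, reg = 0xD6

10001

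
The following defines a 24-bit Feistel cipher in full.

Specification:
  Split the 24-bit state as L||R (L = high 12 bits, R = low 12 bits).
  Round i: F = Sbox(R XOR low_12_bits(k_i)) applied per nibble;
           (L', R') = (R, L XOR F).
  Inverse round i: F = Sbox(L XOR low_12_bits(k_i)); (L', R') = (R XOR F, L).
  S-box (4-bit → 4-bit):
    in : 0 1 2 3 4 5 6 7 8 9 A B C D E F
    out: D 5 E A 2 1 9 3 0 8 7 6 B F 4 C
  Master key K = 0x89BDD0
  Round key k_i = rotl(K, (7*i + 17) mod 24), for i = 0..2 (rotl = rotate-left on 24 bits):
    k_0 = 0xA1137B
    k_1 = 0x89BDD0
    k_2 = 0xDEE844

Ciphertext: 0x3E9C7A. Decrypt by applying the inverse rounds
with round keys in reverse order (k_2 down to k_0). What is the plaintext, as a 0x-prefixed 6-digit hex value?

0x09F018

s_0 = ciphertext = 0x3E9C7A
s_1 = InvRound(s_0, k_2) = 0xA053E9
s_2 = InvRound(s_1, k_1) = 0x018A05
s_3 = InvRound(s_2, k_0) = 0x09F018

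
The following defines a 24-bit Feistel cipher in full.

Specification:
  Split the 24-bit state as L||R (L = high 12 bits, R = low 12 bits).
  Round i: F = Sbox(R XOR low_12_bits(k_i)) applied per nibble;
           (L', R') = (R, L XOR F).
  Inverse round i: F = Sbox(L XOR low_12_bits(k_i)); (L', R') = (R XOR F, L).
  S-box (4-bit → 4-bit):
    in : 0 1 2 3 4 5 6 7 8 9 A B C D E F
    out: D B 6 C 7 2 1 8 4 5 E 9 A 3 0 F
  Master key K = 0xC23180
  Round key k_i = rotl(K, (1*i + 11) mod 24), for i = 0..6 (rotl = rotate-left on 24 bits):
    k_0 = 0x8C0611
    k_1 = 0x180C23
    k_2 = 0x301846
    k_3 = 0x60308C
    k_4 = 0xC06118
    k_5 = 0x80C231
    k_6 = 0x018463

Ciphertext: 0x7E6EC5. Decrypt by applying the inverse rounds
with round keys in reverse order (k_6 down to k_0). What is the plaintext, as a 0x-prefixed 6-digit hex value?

s_0 = ciphertext = 0x7E6EC5
s_1 = InvRound(s_0, k_6) = 0x2877E6
s_2 = InvRound(s_1, k_5) = 0xA77287
s_3 = InvRound(s_2, k_4) = 0xB98A77
s_4 = InvRound(s_3, k_3) = 0x3C0B98
s_5 = InvRound(s_4, k_2) = 0x2D93C0
s_6 = InvRound(s_5, k_1) = 0x33E2D9
s_7 = InvRound(s_6, k_0) = 0x0B633E

0x0B633E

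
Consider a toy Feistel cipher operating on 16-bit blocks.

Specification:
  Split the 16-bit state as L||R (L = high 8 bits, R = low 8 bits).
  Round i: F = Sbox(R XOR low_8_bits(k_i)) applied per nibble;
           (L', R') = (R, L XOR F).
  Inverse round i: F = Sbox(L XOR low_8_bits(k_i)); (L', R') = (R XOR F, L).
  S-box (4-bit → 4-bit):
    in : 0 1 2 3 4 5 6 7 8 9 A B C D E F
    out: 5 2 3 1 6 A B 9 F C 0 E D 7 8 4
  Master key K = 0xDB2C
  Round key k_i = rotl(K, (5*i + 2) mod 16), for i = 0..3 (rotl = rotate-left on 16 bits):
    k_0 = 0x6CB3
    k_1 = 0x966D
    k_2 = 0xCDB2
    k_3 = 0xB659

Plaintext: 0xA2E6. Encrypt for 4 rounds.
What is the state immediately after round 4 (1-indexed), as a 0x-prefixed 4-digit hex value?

0x8020

s_0 = plaintext = 0xA2E6
s_1 = Round(s_0, k_0) = 0xE608
s_2 = Round(s_1, k_1) = 0x085C
s_3 = Round(s_2, k_2) = 0x5C80
s_4 = Round(s_3, k_3) = 0x8020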